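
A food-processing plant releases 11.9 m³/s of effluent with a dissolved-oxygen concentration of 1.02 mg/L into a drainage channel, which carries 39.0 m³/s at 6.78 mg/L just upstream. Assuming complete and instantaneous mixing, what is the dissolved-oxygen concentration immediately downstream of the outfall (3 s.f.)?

Flow-weighted mixing: C = (Q_r C_r + Q_w C_w)/(Q_r + Q_w)
= (39.0×6.78 + 11.9×1.02)/(39.0 + 11.9) = 276.6/50.90 = 5.433 mg/L.

5.43 mg/L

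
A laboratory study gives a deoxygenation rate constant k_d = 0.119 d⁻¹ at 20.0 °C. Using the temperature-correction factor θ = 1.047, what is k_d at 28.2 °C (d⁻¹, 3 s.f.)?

k_d ≈ 0.173 d⁻¹

k_d(T₂) = k_d(T₁) · θ^(T₂−T₁) = 0.119 × 1.047^(28.2−20.0)
= 0.119 × 1.047^8.20 = 0.119 × 1.457 = 0.1734 d⁻¹.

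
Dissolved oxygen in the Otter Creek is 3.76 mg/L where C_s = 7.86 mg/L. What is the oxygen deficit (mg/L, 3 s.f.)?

D ≈ 4.10 mg/L

D = C_s − C = 7.86 − 3.76 = 4.10 mg/L.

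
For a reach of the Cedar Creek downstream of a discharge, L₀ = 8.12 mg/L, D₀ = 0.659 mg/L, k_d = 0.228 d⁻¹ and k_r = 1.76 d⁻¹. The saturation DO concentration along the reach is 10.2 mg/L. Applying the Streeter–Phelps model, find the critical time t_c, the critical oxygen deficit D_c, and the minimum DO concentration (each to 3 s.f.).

With k_r/k_d = 7.719 and 1 − D₀(k_r−k_d)/(k_d L₀) = 0.4547,
t_c = ln(7.719 × 0.4547) / (1.76 − 0.228) = ln(3.510) / 1.532 = 1.256/1.532 = 0.8196 d.
L(t_c) = L₀ e^(−k_d t_c) = 8.12 × 0.8296 = 6.736 mg/L, and at the critical point k_r D_c = k_d L, so D_c = (0.228/1.76) × 6.736 = 0.8726 mg/L.
Minimum DO = C_s − D_c = 10.2 − 0.8726 = 9.327 mg/L.

t_c ≈ 0.820 d; D_c ≈ 0.873 mg/L; min DO ≈ 9.33 mg/L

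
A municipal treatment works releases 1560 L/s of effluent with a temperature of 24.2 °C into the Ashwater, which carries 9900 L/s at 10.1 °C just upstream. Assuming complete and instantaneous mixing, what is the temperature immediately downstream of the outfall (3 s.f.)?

Flow-weighted mixing: C = (Q_r C_r + Q_w C_w)/(Q_r + Q_w)
= (9900×10.1 + 1560×24.2)/(9900 + 1560) = 137700/11460 = 12.02 °C.

12.0 °C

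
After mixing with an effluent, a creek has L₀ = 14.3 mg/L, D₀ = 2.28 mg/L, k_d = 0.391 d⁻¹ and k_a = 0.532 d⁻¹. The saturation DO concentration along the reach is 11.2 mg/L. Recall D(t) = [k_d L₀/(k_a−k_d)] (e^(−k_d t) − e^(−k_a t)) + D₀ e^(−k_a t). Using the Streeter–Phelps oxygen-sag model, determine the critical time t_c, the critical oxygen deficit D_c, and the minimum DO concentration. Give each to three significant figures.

t_c ≈ 1.76 d; D_c ≈ 5.27 mg/L; min DO ≈ 5.93 mg/L

t_c = [1/(k_a−k_d)] ln[(k_a/k_d)(1 − D₀(k_a−k_d)/(k_d L₀))]
= [1/(0.532−0.391)] ln[(0.532/0.391)(1 − 2.28×0.1410/(0.391×14.3))]
= (1/0.1410) ln[1.361 × 0.9425] = 7.092 × ln(1.282) = 7.092 × 0.2487 = 1.764 d.
D_c = (k_d/k_a) L₀ e^(−k_d t_c) = (0.391/0.532) × 14.3 × e^(−0.391×1.764) = 0.7350 × 14.3 × 0.5017 = 5.273 mg/L.
Minimum DO = C_s − D_c = 11.2 − 5.273 = 5.927 mg/L.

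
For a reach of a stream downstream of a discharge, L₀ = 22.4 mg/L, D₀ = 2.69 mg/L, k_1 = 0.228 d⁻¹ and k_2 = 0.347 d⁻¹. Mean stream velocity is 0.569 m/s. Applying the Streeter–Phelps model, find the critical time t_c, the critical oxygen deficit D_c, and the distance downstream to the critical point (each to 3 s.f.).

t_c ≈ 2.99 d; D_c ≈ 7.45 mg/L; x_c ≈ 147 km

With k_2/k_1 = 1.522 and 1 − D₀(k_2−k_1)/(k_1 L₀) = 0.9373,
t_c = ln(1.522 × 0.9373) / (0.347 − 0.228) = ln(1.427) / 0.1190 = 0.3553/0.1190 = 2.985 d.
L(t_c) = L₀ e^(−k_1 t_c) = 22.4 × 0.5063 = 11.34 mg/L, and at the critical point k_2 D_c = k_1 L, so D_c = (0.228/0.347) × 11.34 = 7.452 mg/L.
x_c = v t_c = 0.569 m/s × 2.985 d × 86400 s/d = 146800 m ≈ 147 km.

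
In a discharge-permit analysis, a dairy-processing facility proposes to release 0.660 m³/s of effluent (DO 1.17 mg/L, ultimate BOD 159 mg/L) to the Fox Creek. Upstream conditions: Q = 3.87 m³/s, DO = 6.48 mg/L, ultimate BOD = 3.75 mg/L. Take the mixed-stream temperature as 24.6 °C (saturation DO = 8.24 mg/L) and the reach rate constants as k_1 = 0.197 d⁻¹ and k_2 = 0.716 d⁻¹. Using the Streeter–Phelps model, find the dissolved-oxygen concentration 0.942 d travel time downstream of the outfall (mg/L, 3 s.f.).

Mixed DO = (3.87×6.48 + 0.660×1.17)/(3.87+0.660) = 25.85/4.530 = 5.706 mg/L.
Mixed L₀ = (3.87×3.75 + 0.660×159)/(4.530) = 119.5/4.530 = 26.37 mg/L.
Initial deficit D₀ = C_s − DO₀ = 8.24 − 5.706 = 2.534 mg/L.
D(0.942) = [0.197×26.37/(0.716−0.197)](e^(−0.197×0.942) − e^(−0.716×0.942)) + 2.534 e^(−0.716×0.942)
= 10.01 × (0.8306 − 0.5094) + 2.534 × 0.5094 = 4.506 mg/L.
DO = 8.24 − 4.506 = 3.734 mg/L.

DO ≈ 3.73 mg/L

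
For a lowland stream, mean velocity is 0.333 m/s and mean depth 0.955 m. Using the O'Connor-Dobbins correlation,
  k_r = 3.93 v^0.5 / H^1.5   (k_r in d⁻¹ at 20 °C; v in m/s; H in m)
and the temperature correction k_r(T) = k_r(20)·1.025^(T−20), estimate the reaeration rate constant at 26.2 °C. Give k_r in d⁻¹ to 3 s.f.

k_r(20) = 3.93 × 0.333^0.5 / 0.955^1.5 = 3.93 × 0.5771 / 0.9333 = 2.430 d⁻¹.
k_r(26.2) = 2.430 × 1.025^(26.2−20) = 2.430 × 1.165 = 2.832 d⁻¹.

k_r ≈ 2.83 d⁻¹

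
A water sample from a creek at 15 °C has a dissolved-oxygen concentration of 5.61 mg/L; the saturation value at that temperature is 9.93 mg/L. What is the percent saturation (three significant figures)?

% saturation = C/C_s × 100 = 5.61/9.93 × 100 = 56.5 %.

56.5 % saturation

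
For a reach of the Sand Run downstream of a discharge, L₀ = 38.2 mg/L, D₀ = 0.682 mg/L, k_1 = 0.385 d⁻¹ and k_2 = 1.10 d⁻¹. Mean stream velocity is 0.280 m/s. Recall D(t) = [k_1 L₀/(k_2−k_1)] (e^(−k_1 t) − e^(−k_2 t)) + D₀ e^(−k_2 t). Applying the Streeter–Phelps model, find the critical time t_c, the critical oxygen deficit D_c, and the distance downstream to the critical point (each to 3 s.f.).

t_c ≈ 1.42 d; D_c ≈ 7.74 mg/L; x_c ≈ 34.4 km

At the critical point dD/dt = 0, so k_1 L₀ e^(−k_1 t) = k_2 D. Substituting D(t) from the Streeter–Phelps equation and solving for t gives
t_c = ln[(k_2/k_1)(1 − D₀(k_2−k_1)/(k_1 L₀))] / (k_2−k_1).
Here k_2−k_1 = 0.7150 d⁻¹ and 1 − D₀(k_2−k_1)/(k_1 L₀) = 1 − 0.682×0.7150/(0.385×38.2) = 0.9668, so
t_c = ln(2.857 × 0.9668) / 0.7150 = 1.016 / 0.7150 = 1.421 d.
L(t_c) = L₀ e^(−k_1 t_c) = 38.2 × 0.5786 = 22.10 mg/L, and at the critical point k_2 D_c = k_1 L, so D_c = (0.385/1.10) × 22.10 = 7.736 mg/L.
x_c = v t_c = 0.280 m/s × 1.421 d × 86400 s/d = 34380 m ≈ 34.4 km.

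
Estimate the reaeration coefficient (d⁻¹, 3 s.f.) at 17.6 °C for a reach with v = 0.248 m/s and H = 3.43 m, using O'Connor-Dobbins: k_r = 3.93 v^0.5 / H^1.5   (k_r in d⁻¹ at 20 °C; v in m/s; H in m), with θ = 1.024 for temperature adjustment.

k_r(20) = 3.93 × 0.248^0.5 / 3.43^1.5 = 3.93 × 0.4980 / 6.352 = 0.3081 d⁻¹.
k_r(17.6) = 0.3081 × 1.024^(17.6−20) = 0.3081 × 0.9447 = 0.2910 d⁻¹.

k_r ≈ 0.291 d⁻¹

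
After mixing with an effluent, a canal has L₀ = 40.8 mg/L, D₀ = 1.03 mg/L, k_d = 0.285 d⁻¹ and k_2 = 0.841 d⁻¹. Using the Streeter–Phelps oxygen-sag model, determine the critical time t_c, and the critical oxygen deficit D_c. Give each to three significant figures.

At the critical point dD/dt = 0, so k_d L₀ e^(−k_d t) = k_2 D. Substituting D(t) from the Streeter–Phelps equation and solving for t gives
t_c = ln[(k_2/k_d)(1 − D₀(k_2−k_d)/(k_d L₀))] / (k_2−k_d).
Here k_2−k_d = 0.5560 d⁻¹ and 1 − D₀(k_2−k_d)/(k_d L₀) = 1 − 1.03×0.5560/(0.285×40.8) = 0.9507, so
t_c = ln(2.951 × 0.9507) / 0.5560 = 1.032 / 0.5560 = 1.855 d.
L(t_c) = L₀ e^(−k_d t_c) = 40.8 × 0.5893 = 24.04 mg/L, and at the critical point k_2 D_c = k_d L, so D_c = (0.285/0.841) × 24.04 = 8.148 mg/L.

t_c ≈ 1.86 d; D_c ≈ 8.15 mg/L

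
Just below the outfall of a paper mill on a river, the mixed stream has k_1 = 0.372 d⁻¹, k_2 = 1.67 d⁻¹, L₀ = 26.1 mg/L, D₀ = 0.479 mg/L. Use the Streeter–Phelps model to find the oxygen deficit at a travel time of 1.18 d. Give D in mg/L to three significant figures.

k_1 L₀/(k_2−k_1) = 0.372×26.1/(1.67−0.372) = 9.709/1.298 = 7.480 mg/L.
e^(−k_1 t) = e^(−0.372×1.180) = 0.6447; e^(−k_2 t) = e^(−1.67×1.180) = 0.1394.
D = 7.480 × (0.6447 − 0.1394) + 0.479 × 0.1394 = 3.780 + 0.06676 = 3.847 mg/L.

D ≈ 3.85 mg/L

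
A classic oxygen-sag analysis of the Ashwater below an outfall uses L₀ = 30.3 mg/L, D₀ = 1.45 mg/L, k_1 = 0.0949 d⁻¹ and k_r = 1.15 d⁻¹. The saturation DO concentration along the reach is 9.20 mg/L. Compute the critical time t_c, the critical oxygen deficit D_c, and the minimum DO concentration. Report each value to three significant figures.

t_c = [1/(k_r−k_1)] ln[(k_r/k_1)(1 − D₀(k_r−k_1)/(k_1 L₀))]
= [1/(1.15−0.0949)] ln[(1.15/0.0949)(1 − 1.45×1.055/(0.0949×30.3))]
= (1/1.055) ln[12.12 × 0.4679] = 0.9478 × ln(5.671) = 0.9478 × 1.735 = 1.645 d.
L(t_c) = L₀ e^(−k_1 t_c) = 30.3 × 0.8555 = 25.92 mg/L, and at the critical point k_r D_c = k_1 L, so D_c = (0.0949/1.15) × 25.92 = 2.139 mg/L.
Minimum DO = C_s − D_c = 9.20 − 2.139 = 7.061 mg/L.

t_c ≈ 1.64 d; D_c ≈ 2.14 mg/L; min DO ≈ 7.06 mg/L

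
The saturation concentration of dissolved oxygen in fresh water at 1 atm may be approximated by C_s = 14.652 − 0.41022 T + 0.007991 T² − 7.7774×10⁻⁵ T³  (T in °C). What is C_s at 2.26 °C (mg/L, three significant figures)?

C_s ≈ 13.8 mg/L

C_s = 14.652 − 0.41022×2.26 + 0.007991×2.26² − 7.7774×10⁻⁵×2.26³ = 13.76 mg/L.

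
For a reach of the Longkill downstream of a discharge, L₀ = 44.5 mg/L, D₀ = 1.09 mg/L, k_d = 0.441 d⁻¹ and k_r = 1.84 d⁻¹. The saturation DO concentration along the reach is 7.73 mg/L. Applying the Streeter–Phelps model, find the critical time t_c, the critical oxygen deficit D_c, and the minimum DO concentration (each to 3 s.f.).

With k_r/k_d = 4.172 and 1 − D₀(k_r−k_d)/(k_d L₀) = 0.9223,
t_c = ln(4.172 × 0.9223) / (1.84 − 0.441) = ln(3.848) / 1.399 = 1.348/1.399 = 0.9632 d.
L(t_c) = L₀ e^(−k_d t_c) = 44.5 × 0.6539 = 29.10 mg/L, and at the critical point k_r D_c = k_d L, so D_c = (0.441/1.84) × 29.10 = 6.974 mg/L.
Minimum DO = C_s − D_c = 7.73 − 6.974 = 0.7558 mg/L.

t_c ≈ 0.963 d; D_c ≈ 6.97 mg/L; min DO ≈ 0.756 mg/L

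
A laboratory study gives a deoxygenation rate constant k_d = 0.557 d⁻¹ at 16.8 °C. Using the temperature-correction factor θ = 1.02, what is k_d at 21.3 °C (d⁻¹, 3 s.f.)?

k_d(T₂) = k_d(T₁) · θ^(T₂−T₁) = 0.557 × 1.02^(21.3−16.8)
= 0.557 × 1.02^4.50 = 0.557 × 1.093 = 0.6089 d⁻¹.

k_d ≈ 0.609 d⁻¹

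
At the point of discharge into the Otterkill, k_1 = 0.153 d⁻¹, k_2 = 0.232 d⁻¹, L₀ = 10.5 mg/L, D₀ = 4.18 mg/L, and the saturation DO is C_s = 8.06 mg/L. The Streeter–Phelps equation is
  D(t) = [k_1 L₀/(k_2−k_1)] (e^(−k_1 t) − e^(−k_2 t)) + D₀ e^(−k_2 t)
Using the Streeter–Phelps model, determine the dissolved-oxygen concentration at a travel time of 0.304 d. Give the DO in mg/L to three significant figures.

k_1 L₀/(k_2−k_1) = 0.153×10.5/(0.232−0.153) = 1.607/0.07900 = 20.34 mg/L.
e^(−k_1 t) = e^(−0.153×0.3040) = 0.9546; e^(−k_2 t) = e^(−0.232×0.3040) = 0.9319.
D = 20.34 × (0.9546 − 0.9319) + 4.18 × 0.9319 = 0.4606 + 3.895 = 4.356 mg/L.
DO = C_s − D = 8.06 − 4.356 = 3.704 mg/L.

DO ≈ 3.70 mg/L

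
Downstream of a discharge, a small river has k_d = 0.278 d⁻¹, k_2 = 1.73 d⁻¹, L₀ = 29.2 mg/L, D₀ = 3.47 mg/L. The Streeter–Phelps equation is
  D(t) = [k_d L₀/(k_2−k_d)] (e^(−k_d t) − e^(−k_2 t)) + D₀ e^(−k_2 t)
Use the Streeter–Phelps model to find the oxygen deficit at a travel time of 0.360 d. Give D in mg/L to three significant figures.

D ≈ 3.92 mg/L

k_d L₀/(k_2−k_d) = 0.278×29.2/(1.73−0.278) = 8.118/1.452 = 5.591 mg/L.
e^(−k_d t) = e^(−0.278×0.3600) = 0.9048; e^(−k_2 t) = e^(−1.73×0.3600) = 0.5364.
D = 5.591 × (0.9048 − 0.5364) + 3.47 × 0.5364 = 2.059 + 1.861 = 3.921 mg/L.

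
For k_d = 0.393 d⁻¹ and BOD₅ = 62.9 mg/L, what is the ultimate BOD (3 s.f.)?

BOD₅ = L₀(1 − e^(−5k_d)) ⇒ L₀ = BOD₅ / (1 − e^(−5×0.393))
= 62.9 / (1 − 0.1402) = 62.9 / 0.8598 = 73.15 mg/L.

L₀ ≈ 73.2 mg/L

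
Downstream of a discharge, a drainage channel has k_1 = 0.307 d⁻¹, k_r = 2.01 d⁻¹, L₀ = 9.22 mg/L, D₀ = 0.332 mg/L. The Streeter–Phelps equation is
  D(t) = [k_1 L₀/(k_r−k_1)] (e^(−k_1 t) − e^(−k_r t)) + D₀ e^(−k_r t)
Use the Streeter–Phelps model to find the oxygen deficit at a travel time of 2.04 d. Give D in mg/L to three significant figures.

k_1 L₀/(k_r−k_1) = 0.307×9.22/(2.01−0.307) = 2.831/1.703 = 1.662 mg/L.
e^(−k_1 t) = e^(−0.307×2.040) = 0.5346; e^(−k_r t) = e^(−2.01×2.040) = 0.01657.
D = 1.662 × (0.5346 − 0.01657) + 0.332 × 0.01657 = 0.8610 + 0.005500 = 0.8665 mg/L.

D ≈ 0.866 mg/L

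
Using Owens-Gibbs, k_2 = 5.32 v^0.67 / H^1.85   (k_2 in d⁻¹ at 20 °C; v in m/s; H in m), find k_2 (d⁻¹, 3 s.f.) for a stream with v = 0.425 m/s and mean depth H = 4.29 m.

k_2 = 5.32 × 0.425^0.67 / 4.29^1.85 = 5.32 × 0.5637 / 14.79 = 0.2027 d⁻¹.

k_2 ≈ 0.203 d⁻¹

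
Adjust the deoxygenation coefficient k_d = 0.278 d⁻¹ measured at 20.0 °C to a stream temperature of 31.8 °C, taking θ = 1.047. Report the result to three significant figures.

k_d ≈ 0.478 d⁻¹

k_d(T₂) = k_d(T₁) · θ^(T₂−T₁) = 0.278 × 1.047^(31.8−20.0)
= 0.278 × 1.047^11.8 = 0.278 × 1.719 = 0.4780 d⁻¹.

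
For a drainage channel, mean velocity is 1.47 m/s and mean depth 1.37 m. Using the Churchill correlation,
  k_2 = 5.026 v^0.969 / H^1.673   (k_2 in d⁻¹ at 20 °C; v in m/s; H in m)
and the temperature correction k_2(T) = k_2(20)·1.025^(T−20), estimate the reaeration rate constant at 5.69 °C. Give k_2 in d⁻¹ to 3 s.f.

k_2 ≈ 3.03 d⁻¹

k_2(20) = 5.026 × 1.47^0.969 / 1.37^1.673 = 5.026 × 1.453 / 1.693 = 4.311 d⁻¹.
k_2(5.69) = 4.311 × 1.025^(5.69−20) = 4.311 × 0.7023 = 3.028 d⁻¹.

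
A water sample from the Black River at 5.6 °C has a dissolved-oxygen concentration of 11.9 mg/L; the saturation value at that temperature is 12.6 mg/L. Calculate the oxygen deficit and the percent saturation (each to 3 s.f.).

D ≈ 0.700 mg/L; 94.4 % saturation

D = C_s − C = 12.6 − 11.9 = 0.700 mg/L.
% saturation = 11.9/12.6 × 100 = 94.4 %.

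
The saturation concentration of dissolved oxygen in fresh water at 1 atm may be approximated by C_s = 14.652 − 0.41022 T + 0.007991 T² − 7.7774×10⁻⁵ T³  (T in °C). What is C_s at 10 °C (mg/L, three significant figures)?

C_s = 14.652 − 0.41022×10 + 0.007991×10² − 7.7774×10⁻⁵×10³ = 11.27 mg/L.

C_s ≈ 11.3 mg/L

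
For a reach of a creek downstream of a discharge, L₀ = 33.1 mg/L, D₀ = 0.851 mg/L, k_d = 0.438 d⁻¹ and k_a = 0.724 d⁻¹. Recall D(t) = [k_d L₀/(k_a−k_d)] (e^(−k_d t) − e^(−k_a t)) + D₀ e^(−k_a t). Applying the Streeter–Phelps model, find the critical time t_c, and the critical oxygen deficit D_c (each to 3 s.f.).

With k_a/k_d = 1.653 and 1 − D₀(k_a−k_d)/(k_d L₀) = 0.9832,
t_c = ln(1.653 × 0.9832) / (0.724 − 0.438) = ln(1.625) / 0.2860 = 0.4856/0.2860 = 1.698 d.
L(t_c) = L₀ e^(−k_d t_c) = 33.1 × 0.4753 = 15.73 mg/L, and at the critical point k_a D_c = k_d L, so D_c = (0.438/0.724) × 15.73 = 9.518 mg/L.

t_c ≈ 1.70 d; D_c ≈ 9.52 mg/L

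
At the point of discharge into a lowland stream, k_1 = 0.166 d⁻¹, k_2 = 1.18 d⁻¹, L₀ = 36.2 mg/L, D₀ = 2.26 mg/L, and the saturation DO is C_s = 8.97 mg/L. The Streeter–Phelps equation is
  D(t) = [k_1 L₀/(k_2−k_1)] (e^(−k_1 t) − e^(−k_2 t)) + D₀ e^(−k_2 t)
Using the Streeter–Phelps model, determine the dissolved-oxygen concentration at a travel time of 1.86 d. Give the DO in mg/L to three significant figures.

DO ≈ 5.03 mg/L

k_1 L₀/(k_2−k_1) = 0.166×36.2/(1.18−0.166) = 6.009/1.014 = 5.926 mg/L.
e^(−k_1 t) = e^(−0.166×1.860) = 0.7344; e^(−k_2 t) = e^(−1.18×1.860) = 0.1114.
D = 5.926 × (0.7344 − 0.1114) + 2.26 × 0.1114 = 3.692 + 0.2517 = 3.944 mg/L.
DO = C_s − D = 8.97 − 3.944 = 5.026 mg/L.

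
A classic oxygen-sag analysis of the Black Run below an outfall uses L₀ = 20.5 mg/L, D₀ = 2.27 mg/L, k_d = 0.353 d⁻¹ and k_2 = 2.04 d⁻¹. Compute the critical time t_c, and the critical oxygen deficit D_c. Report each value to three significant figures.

With k_2/k_d = 5.779 and 1 − D₀(k_2−k_d)/(k_d L₀) = 0.4708,
t_c = ln(5.779 × 0.4708) / (2.04 − 0.353) = ln(2.721) / 1.687 = 1.001/1.687 = 0.5933 d.
D_c = (k_d/k_2) L₀ e^(−k_d t_c) = (0.353/2.04) × 20.5 × e^(−0.353×0.5933) = 0.1730 × 20.5 × 0.8110 = 2.877 mg/L.

t_c ≈ 0.593 d; D_c ≈ 2.88 mg/L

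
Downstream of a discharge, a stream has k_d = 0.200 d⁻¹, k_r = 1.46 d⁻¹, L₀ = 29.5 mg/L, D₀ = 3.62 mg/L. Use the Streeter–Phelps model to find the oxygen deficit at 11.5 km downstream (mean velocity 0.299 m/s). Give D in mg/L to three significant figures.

Travel time t = x/v = 11.5 km / (0.299 m/s) = 11500 m / 0.299 m/s = 38460 s = 0.4452 d.
k_d L₀/(k_r−k_d) = 0.200×29.5/(1.46−0.200) = 5.900/1.260 = 4.683 mg/L.
e^(−k_d t) = e^(−0.200×0.4452) = 0.9148; e^(−k_r t) = e^(−1.46×0.4452) = 0.5221.
D = 4.683 × (0.9148 − 0.5221) + 3.62 × 0.5221 = 1.839 + 1.890 = 3.729 mg/L.

D ≈ 3.73 mg/L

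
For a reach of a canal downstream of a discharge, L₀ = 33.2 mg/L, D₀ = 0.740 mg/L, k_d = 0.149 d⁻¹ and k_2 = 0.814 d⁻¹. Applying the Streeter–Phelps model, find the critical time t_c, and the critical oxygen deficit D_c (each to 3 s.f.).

With k_2/k_d = 5.463 and 1 − D₀(k_2−k_d)/(k_d L₀) = 0.9005,
t_c = ln(5.463 × 0.9005) / (0.814 − 0.149) = ln(4.920) / 0.6650 = 1.593/0.6650 = 2.396 d.
L(t_c) = L₀ e^(−k_d t_c) = 33.2 × 0.6998 = 23.23 mg/L, and at the critical point k_2 D_c = k_d L, so D_c = (0.149/0.814) × 23.23 = 4.253 mg/L.

t_c ≈ 2.40 d; D_c ≈ 4.25 mg/L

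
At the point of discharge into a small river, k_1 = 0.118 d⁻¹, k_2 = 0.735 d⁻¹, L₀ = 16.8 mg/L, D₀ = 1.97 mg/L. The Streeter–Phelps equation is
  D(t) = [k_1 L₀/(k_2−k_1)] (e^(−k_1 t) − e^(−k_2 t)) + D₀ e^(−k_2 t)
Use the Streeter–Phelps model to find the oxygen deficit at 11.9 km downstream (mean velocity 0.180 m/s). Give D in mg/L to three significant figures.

Travel time t = x/v = 11.9 km / (0.180 m/s) = 11900 m / 0.180 m/s = 66110 s = 0.7652 d.
k_1 L₀/(k_2−k_1) = 0.118×16.8/(0.735−0.118) = 1.982/0.6170 = 3.213 mg/L.
e^(−k_1 t) = e^(−0.118×0.7652) = 0.9137; e^(−k_2 t) = e^(−0.735×0.7652) = 0.5698.
D = 3.213 × (0.9137 − 0.5698) + 1.97 × 0.5698 = 1.105 + 1.123 = 2.227 mg/L.

D ≈ 2.23 mg/L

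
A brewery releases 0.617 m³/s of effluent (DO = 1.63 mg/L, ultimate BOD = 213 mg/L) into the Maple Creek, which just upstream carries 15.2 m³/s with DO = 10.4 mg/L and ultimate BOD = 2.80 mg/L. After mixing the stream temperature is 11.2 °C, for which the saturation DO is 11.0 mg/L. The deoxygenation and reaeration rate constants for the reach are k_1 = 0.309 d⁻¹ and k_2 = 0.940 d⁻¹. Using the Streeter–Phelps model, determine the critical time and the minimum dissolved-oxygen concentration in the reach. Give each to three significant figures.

Mixed DO = (15.2×10.4 + 0.617×1.63)/(15.2+0.617) = 159.1/15.82 = 10.06 mg/L.
Mixed L₀ = (15.2×2.80 + 0.617×213)/(15.82) = 174.0/15.82 = 11.00 mg/L.
Initial deficit D₀ = C_s − DO₀ = 11.0 − 10.06 = 0.9421 mg/L.
t_c = (1/0.6310) ln[(0.940/0.309)(1 − 0.9421×0.6310/(0.309×11.00))] = 1.585 × ln(2.510) = 1.458 d.
D_c = (0.309/0.940) × 11.00 × e^(−0.309×1.458) = 0.3287 × 11.00 × 0.6372 = 2.304 mg/L.
Minimum DO = 11.0 − 2.304 = 8.696 mg/L.

t_c ≈ 1.46 d; minimum DO ≈ 8.70 mg/L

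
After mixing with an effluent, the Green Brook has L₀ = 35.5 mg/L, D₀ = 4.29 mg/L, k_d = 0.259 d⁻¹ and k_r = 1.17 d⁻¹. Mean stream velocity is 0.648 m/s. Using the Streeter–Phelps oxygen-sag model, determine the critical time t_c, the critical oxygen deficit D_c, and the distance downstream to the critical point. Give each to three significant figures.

At the critical point dD/dt = 0, so k_d L₀ e^(−k_d t) = k_r D. Substituting D(t) from the Streeter–Phelps equation and solving for t gives
t_c = ln[(k_r/k_d)(1 − D₀(k_r−k_d)/(k_d L₀))] / (k_r−k_d).
Here k_r−k_d = 0.9110 d⁻¹ and 1 − D₀(k_r−k_d)/(k_d L₀) = 1 − 4.29×0.9110/(0.259×35.5) = 0.5749, so
t_c = ln(4.517 × 0.5749) / 0.9110 = 0.9544 / 0.9110 = 1.048 d.
L(t_c) = L₀ e^(−k_d t_c) = 35.5 × 0.7623 = 27.06 mg/L, and at the critical point k_r D_c = k_d L, so D_c = (0.259/1.17) × 27.06 = 5.991 mg/L.
x_c = v t_c = 0.648 m/s × 1.048 d × 86400 s/d = 58660 m ≈ 58.7 km.

t_c ≈ 1.05 d; D_c ≈ 5.99 mg/L; x_c ≈ 58.7 km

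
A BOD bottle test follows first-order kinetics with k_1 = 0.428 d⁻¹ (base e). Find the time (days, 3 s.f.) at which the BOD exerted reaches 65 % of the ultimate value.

y/L₀ = 1 − e^(−k_1 t) = 0.65 ⇒ e^(−k_1 t) = 0.350
t = −ln(0.350) / 0.428 = 1.050 / 0.428 = 2.453 d.

t ≈ 2.45 d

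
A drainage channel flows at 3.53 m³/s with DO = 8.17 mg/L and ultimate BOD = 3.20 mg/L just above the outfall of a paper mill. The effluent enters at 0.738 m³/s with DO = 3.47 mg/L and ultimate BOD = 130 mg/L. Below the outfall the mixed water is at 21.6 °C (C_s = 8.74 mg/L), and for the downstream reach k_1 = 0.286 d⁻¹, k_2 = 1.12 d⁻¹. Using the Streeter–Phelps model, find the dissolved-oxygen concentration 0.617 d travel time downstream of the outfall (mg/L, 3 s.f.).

DO ≈ 5.14 mg/L

Mixed DO = (3.53×8.17 + 0.738×3.47)/(3.53+0.738) = 31.40/4.268 = 7.357 mg/L.
Mixed L₀ = (3.53×3.20 + 0.738×130)/(4.268) = 107.2/4.268 = 25.13 mg/L.
Initial deficit D₀ = C_s − DO₀ = 8.74 − 7.357 = 1.383 mg/L.
D(0.617) = [0.286×25.13/(1.12−0.286)](e^(−0.286×0.617) − e^(−1.12×0.617)) + 1.383 e^(−1.12×0.617)
= 8.616 × (0.8382 − 0.5011) + 1.383 × 0.5011 = 3.598 mg/L.
DO = 8.74 − 3.598 = 5.142 mg/L.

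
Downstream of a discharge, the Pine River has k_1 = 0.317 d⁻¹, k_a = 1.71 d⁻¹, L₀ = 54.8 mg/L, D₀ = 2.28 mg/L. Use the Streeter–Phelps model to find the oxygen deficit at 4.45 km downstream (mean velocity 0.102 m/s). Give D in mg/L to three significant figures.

D ≈ 6.33 mg/L

Travel time t = x/v = 4.45 km / (0.102 m/s) = 4450 m / 0.102 m/s = 43630 s = 0.5049 d.
k_1 L₀/(k_a−k_1) = 0.317×54.8/(1.71−0.317) = 17.37/1.393 = 12.47 mg/L.
e^(−k_1 t) = e^(−0.317×0.5049) = 0.8521; e^(−k_a t) = e^(−1.71×0.5049) = 0.4217.
D = 12.47 × (0.8521 − 0.4217) + 2.28 × 0.4217 = 5.367 + 0.9615 = 6.329 mg/L.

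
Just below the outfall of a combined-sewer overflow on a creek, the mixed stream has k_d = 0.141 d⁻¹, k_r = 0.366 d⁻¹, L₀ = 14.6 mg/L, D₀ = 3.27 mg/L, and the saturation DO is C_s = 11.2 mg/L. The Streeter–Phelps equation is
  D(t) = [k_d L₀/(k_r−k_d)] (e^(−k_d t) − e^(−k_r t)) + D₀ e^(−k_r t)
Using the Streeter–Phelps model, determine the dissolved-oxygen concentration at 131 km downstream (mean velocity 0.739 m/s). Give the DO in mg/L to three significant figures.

DO ≈ 7.12 mg/L

Travel time t = x/v = 131 km / (0.739 m/s) = 131000 m / 0.739 m/s = 177300 s = 2.052 d.
k_d L₀/(k_r−k_d) = 0.141×14.6/(0.366−0.141) = 2.059/0.2250 = 9.149 mg/L.
e^(−k_d t) = e^(−0.141×2.052) = 0.7488; e^(−k_r t) = e^(−0.366×2.052) = 0.4719.
D = 9.149 × (0.7488 − 0.4719) + 3.27 × 0.4719 = 2.533 + 1.543 = 4.076 mg/L.
DO = C_s − D = 11.2 − 4.076 = 7.124 mg/L.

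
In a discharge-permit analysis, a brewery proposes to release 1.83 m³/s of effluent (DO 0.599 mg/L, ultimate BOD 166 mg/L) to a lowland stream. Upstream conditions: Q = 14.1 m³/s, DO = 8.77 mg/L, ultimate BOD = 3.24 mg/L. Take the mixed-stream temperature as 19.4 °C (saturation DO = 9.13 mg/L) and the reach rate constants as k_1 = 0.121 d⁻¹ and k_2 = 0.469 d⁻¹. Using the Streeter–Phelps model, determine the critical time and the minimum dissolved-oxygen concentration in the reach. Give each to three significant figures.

Mixed DO = (14.1×8.77 + 1.83×0.599)/(14.1+1.83) = 124.8/15.93 = 7.831 mg/L.
Mixed L₀ = (14.1×3.24 + 1.83×166)/(15.93) = 349.5/15.93 = 21.94 mg/L.
Initial deficit D₀ = C_s − DO₀ = 9.13 − 7.831 = 1.299 mg/L.
t_c = (1/0.3480) ln[(0.469/0.121)(1 − 1.299×0.3480/(0.121×21.94))] = 2.874 × ln(3.216) = 3.357 d.
D_c = (0.121/0.469) × 21.94 × e^(−0.121×3.357) = 0.2580 × 21.94 × 0.6662 = 3.771 mg/L.
Minimum DO = 9.13 − 3.771 = 5.359 mg/L.

t_c ≈ 3.36 d; minimum DO ≈ 5.36 mg/L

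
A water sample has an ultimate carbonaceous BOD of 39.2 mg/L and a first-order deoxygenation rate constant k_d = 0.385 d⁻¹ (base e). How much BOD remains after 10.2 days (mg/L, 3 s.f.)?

L_t = L₀ e^(−k_d t) = 39.2 × e^(−0.385×10.2) = 39.2 × 0.01970 = 0.7723 mg/L.

L ≈ 0.772 mg/L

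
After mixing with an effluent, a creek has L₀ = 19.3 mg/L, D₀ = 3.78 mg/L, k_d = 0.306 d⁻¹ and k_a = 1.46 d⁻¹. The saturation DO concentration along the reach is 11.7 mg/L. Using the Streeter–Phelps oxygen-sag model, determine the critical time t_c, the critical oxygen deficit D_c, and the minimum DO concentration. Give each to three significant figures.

t_c ≈ 0.191 d; D_c ≈ 3.81 mg/L; min DO ≈ 7.89 mg/L

With k_a/k_d = 4.771 and 1 − D₀(k_a−k_d)/(k_d L₀) = 0.2614,
t_c = ln(4.771 × 0.2614) / (1.46 − 0.306) = ln(1.247) / 1.154 = 0.2208/1.154 = 0.1914 d.
D_c = (k_d/k_a) L₀ e^(−k_d t_c) = (0.306/1.46) × 19.3 × e^(−0.306×0.1914) = 0.2096 × 19.3 × 0.9431 = 3.815 mg/L.
Minimum DO = C_s − D_c = 11.7 − 3.815 = 7.885 mg/L.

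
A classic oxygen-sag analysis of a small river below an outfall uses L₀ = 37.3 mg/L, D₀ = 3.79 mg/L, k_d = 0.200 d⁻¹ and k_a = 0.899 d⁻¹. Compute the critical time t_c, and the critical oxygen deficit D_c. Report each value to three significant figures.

t_c ≈ 1.52 d; D_c ≈ 6.12 mg/L

With k_a/k_d = 4.495 and 1 − D₀(k_a−k_d)/(k_d L₀) = 0.6449,
t_c = ln(4.495 × 0.6449) / (0.899 − 0.200) = ln(2.899) / 0.6990 = 1.064/0.6990 = 1.523 d.
L(t_c) = L₀ e^(−k_d t_c) = 37.3 × 0.7375 = 27.51 mg/L, and at the critical point k_a D_c = k_d L, so D_c = (0.200/0.899) × 27.51 = 6.120 mg/L.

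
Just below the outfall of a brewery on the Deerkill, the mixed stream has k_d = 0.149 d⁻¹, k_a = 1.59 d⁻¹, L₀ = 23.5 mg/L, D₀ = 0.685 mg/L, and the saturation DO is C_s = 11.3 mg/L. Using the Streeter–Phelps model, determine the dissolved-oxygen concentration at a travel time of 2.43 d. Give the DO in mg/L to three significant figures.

DO ≈ 9.64 mg/L

k_d L₀/(k_a−k_d) = 0.149×23.5/(1.59−0.149) = 3.502/1.441 = 2.430 mg/L.
e^(−k_d t) = e^(−0.149×2.430) = 0.6962; e^(−k_a t) = e^(−1.59×2.430) = 0.02099.
D = 2.430 × (0.6962 − 0.02099) + 0.685 × 0.02099 = 1.641 + 0.01438 = 1.655 mg/L.
DO = C_s − D = 11.3 − 1.655 = 9.645 mg/L.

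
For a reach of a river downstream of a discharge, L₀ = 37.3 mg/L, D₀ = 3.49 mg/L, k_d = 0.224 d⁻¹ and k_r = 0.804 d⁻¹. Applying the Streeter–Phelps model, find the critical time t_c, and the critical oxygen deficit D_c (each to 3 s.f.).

With k_r/k_d = 3.589 and 1 − D₀(k_r−k_d)/(k_d L₀) = 0.7577,
t_c = ln(3.589 × 0.7577) / (0.804 − 0.224) = ln(2.720) / 0.5800 = 1.001/0.5800 = 1.725 d.
L(t_c) = L₀ e^(−k_d t_c) = 37.3 × 0.6795 = 25.35 mg/L, and at the critical point k_r D_c = k_d L, so D_c = (0.224/0.804) × 25.35 = 7.061 mg/L.

t_c ≈ 1.73 d; D_c ≈ 7.06 mg/L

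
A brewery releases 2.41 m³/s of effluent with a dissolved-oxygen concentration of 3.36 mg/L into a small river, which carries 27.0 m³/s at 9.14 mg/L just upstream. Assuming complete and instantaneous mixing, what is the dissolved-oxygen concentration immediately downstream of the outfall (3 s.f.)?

8.67 mg/L

Flow-weighted mixing: C = (Q_r C_r + Q_w C_w)/(Q_r + Q_w)
= (27.0×9.14 + 2.41×3.36)/(27.0 + 2.41) = 254.9/29.41 = 8.666 mg/L.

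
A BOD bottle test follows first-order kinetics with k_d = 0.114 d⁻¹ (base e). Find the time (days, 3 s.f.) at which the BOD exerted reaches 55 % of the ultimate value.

t ≈ 7.00 d

y/L₀ = 1 − e^(−k_d t) = 0.55 ⇒ e^(−k_d t) = 0.450
t = −ln(0.450) / 0.114 = 0.7985 / 0.114 = 7.004 d.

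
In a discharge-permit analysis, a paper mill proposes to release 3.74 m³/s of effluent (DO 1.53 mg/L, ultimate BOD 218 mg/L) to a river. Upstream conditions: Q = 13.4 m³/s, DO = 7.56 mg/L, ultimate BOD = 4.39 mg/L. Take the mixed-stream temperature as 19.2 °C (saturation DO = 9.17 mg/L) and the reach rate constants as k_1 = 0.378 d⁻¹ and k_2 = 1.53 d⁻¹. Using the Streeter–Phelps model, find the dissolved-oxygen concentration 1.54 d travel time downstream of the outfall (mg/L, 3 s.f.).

DO ≈ 1.13 mg/L

Mixed DO = (13.4×7.56 + 3.74×1.53)/(13.4+3.74) = 107.0/17.14 = 6.244 mg/L.
Mixed L₀ = (13.4×4.39 + 3.74×218)/(17.14) = 874.1/17.14 = 51.00 mg/L.
Initial deficit D₀ = C_s − DO₀ = 9.17 − 6.244 = 2.926 mg/L.
D(1.54) = [0.378×51.00/(1.53−0.378)](e^(−0.378×1.54) − e^(−1.53×1.54)) + 2.926 e^(−1.53×1.54)
= 16.73 × (0.5587 − 0.09478) + 2.926 × 0.09478 = 8.041 mg/L.
DO = 9.17 − 8.041 = 1.129 mg/L.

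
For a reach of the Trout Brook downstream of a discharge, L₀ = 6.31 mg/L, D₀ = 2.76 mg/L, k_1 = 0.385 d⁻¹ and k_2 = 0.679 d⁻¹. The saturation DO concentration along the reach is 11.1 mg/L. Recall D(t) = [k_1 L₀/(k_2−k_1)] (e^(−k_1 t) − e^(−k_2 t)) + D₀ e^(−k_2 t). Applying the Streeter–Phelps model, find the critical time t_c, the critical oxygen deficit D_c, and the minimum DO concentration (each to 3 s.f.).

At the critical point dD/dt = 0, so k_1 L₀ e^(−k_1 t) = k_2 D. Substituting D(t) from the Streeter–Phelps equation and solving for t gives
t_c = ln[(k_2/k_1)(1 − D₀(k_2−k_1)/(k_1 L₀))] / (k_2−k_1).
Here k_2−k_1 = 0.2940 d⁻¹ and 1 − D₀(k_2−k_1)/(k_1 L₀) = 1 − 2.76×0.2940/(0.385×6.31) = 0.6660, so
t_c = ln(1.764 × 0.6660) / 0.2940 = 0.1609 / 0.2940 = 0.5472 d.
L(t_c) = L₀ e^(−k_1 t_c) = 6.31 × 0.8100 = 5.111 mg/L, and at the critical point k_2 D_c = k_1 L, so D_c = (0.385/0.679) × 5.111 = 2.898 mg/L.
Minimum DO = C_s − D_c = 11.1 − 2.898 = 8.202 mg/L.

t_c ≈ 0.547 d; D_c ≈ 2.90 mg/L; min DO ≈ 8.20 mg/L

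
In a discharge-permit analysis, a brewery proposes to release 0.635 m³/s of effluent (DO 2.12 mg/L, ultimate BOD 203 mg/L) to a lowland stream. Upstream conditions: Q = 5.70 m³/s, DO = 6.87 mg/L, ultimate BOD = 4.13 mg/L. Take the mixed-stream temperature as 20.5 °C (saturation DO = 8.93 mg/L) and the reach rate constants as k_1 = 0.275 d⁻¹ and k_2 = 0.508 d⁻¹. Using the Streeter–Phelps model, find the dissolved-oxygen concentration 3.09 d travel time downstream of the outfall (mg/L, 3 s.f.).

Mixed DO = (5.70×6.87 + 0.635×2.12)/(5.70+0.635) = 40.51/6.335 = 6.394 mg/L.
Mixed L₀ = (5.70×4.13 + 0.635×203)/(6.335) = 152.4/6.335 = 24.06 mg/L.
Initial deficit D₀ = C_s − DO₀ = 8.93 − 6.394 = 2.536 mg/L.
D(3.09) = [0.275×24.06/(0.508−0.275)](e^(−0.275×3.09) − e^(−0.508×3.09)) + 2.536 e^(−0.508×3.09)
= 28.40 × (0.4275 − 0.2081) + 2.536 × 0.2081 = 6.760 mg/L.
DO = 8.93 − 6.760 = 2.170 mg/L.

DO ≈ 2.17 mg/L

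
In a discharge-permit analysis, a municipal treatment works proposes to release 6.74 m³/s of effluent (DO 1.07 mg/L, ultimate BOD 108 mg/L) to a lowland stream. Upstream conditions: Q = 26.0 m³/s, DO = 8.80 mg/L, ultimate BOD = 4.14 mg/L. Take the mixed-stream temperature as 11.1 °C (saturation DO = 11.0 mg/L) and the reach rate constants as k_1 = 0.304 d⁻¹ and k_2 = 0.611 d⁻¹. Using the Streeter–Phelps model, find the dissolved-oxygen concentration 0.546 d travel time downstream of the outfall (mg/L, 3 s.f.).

Mixed DO = (26.0×8.80 + 6.74×1.07)/(26.0+6.74) = 236.0/32.74 = 7.209 mg/L.
Mixed L₀ = (26.0×4.14 + 6.74×108)/(32.74) = 835.6/32.74 = 25.52 mg/L.
Initial deficit D₀ = C_s − DO₀ = 11.0 − 7.209 = 3.791 mg/L.
D(0.546) = [0.304×25.52/(0.611−0.304)](e^(−0.304×0.546) − e^(−0.611×0.546)) + 3.791 e^(−0.611×0.546)
= 25.27 × (0.8471 − 0.7163) + 3.791 × 0.7163 = 6.019 mg/L.
DO = 11.0 − 6.019 = 4.981 mg/L.

DO ≈ 4.98 mg/L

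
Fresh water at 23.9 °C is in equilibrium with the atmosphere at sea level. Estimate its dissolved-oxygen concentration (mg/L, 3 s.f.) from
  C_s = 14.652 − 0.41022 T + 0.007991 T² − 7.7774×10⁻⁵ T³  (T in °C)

C_s = 14.652 − 0.41022×23.9 + 0.007991×23.9² − 7.7774×10⁻⁵×23.9³ = 8.351 mg/L.

C_s ≈ 8.35 mg/L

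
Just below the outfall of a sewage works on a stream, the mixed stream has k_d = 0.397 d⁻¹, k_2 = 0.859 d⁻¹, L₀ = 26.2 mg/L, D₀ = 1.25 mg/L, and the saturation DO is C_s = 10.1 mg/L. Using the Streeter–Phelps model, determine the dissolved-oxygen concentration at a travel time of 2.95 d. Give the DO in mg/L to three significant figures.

DO ≈ 4.81 mg/L

k_d L₀/(k_2−k_d) = 0.397×26.2/(0.859−0.397) = 10.40/0.4620 = 22.51 mg/L.
e^(−k_d t) = e^(−0.397×2.950) = 0.3100; e^(−k_2 t) = e^(−0.859×2.950) = 0.07934.
D = 22.51 × (0.3100 − 0.07934) + 1.25 × 0.07934 = 5.193 + 0.09917 = 5.293 mg/L.
DO = C_s − D = 10.1 − 5.293 = 4.807 mg/L.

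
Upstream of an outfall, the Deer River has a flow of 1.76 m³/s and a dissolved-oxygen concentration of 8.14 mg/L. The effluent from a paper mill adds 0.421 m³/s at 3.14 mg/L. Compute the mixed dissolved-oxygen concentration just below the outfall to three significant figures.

7.17 mg/L

Flow-weighted mixing: C = (Q_r C_r + Q_w C_w)/(Q_r + Q_w)
= (1.76×8.14 + 0.421×3.14)/(1.76 + 0.421) = 15.65/2.181 = 7.175 mg/L.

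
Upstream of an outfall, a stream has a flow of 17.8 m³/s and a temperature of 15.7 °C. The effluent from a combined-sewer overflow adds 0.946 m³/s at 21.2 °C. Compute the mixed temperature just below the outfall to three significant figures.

16.0 °C

Flow-weighted mixing: C = (Q_r C_r + Q_w C_w)/(Q_r + Q_w)
= (17.8×15.7 + 0.946×21.2)/(17.8 + 0.946) = 299.5/18.75 = 15.98 °C.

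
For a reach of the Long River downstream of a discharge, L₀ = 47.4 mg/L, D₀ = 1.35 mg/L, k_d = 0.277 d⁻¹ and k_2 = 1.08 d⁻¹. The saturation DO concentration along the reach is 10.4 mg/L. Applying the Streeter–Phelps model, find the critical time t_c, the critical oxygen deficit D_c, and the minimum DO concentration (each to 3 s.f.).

t_c = [1/(k_2−k_d)] ln[(k_2/k_d)(1 − D₀(k_2−k_d)/(k_d L₀))]
= [1/(1.08−0.277)] ln[(1.08/0.277)(1 − 1.35×0.8030/(0.277×47.4))]
= (1/0.8030) ln[3.899 × 0.9174] = 1.245 × ln(3.577) = 1.245 × 1.275 = 1.587 d.
L(t_c) = L₀ e^(−k_d t_c) = 47.4 × 0.6443 = 30.54 mg/L, and at the critical point k_2 D_c = k_d L, so D_c = (0.277/1.08) × 30.54 = 7.832 mg/L.
Minimum DO = C_s − D_c = 10.4 − 7.832 = 2.568 mg/L.

t_c ≈ 1.59 d; D_c ≈ 7.83 mg/L; min DO ≈ 2.57 mg/L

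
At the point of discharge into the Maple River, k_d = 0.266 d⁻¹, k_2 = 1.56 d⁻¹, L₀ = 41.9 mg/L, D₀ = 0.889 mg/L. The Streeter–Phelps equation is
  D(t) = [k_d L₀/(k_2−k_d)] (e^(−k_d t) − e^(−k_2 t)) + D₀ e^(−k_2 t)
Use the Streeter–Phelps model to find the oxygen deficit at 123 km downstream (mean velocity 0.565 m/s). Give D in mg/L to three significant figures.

D ≈ 4.25 mg/L

Travel time t = x/v = 123 km / (0.565 m/s) = 123000 m / 0.565 m/s = 217700 s = 2.520 d.
k_d L₀/(k_2−k_d) = 0.266×41.9/(1.56−0.266) = 11.15/1.294 = 8.613 mg/L.
e^(−k_d t) = e^(−0.266×2.520) = 0.5116; e^(−k_2 t) = e^(−1.56×2.520) = 0.01963.
D = 8.613 × (0.5116 − 0.01963) + 0.889 × 0.01963 = 4.237 + 0.01745 = 4.255 mg/L.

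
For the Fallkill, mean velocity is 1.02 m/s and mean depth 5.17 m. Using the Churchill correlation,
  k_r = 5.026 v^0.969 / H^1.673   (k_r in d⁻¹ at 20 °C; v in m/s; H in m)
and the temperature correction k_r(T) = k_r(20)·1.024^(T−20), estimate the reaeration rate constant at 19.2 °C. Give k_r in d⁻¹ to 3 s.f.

k_r ≈ 0.322 d⁻¹

k_r(20) = 5.026 × 1.02^0.969 / 5.17^1.673 = 5.026 × 1.019 / 15.62 = 0.3280 d⁻¹.
k_r(19.2) = 0.3280 × 1.024^(19.2−20) = 0.3280 × 0.9812 = 0.3218 d⁻¹.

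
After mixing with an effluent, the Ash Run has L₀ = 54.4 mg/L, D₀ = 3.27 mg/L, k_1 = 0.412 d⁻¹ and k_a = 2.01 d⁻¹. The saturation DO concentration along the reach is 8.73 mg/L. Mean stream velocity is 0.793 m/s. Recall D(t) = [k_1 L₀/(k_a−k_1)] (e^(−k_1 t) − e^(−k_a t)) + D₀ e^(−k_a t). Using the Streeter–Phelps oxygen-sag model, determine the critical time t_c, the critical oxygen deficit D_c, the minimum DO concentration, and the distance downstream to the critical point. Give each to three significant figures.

t_c = [1/(k_a−k_1)] ln[(k_a/k_1)(1 − D₀(k_a−k_1)/(k_1 L₀))]
= [1/(2.01−0.412)] ln[(2.01/0.412)(1 − 3.27×1.598/(0.412×54.4))]
= (1/1.598) ln[4.879 × 0.7669] = 0.6258 × ln(3.741) = 0.6258 × 1.319 = 0.8257 d.
L(t_c) = L₀ e^(−k_1 t_c) = 54.4 × 0.7116 = 38.71 mg/L, and at the critical point k_a D_c = k_1 L, so D_c = (0.412/2.01) × 38.71 = 7.935 mg/L.
Minimum DO = C_s − D_c = 8.73 − 7.935 = 0.7947 mg/L.
x_c = v t_c = 0.793 m/s × 0.8257 d × 86400 s/d = 56570 m ≈ 56.6 km.

t_c ≈ 0.826 d; D_c ≈ 7.94 mg/L; min DO ≈ 0.795 mg/L; x_c ≈ 56.6 km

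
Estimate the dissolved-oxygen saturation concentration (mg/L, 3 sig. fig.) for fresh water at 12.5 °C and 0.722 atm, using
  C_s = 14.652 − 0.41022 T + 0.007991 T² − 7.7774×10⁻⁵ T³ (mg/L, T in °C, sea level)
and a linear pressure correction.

C_s ≈ 7.67 mg/L

At sea level: C_s = 14.652 − 0.41022×12.5 + 0.007991×12.5² − 7.7774×10⁻⁵×12.5³ = 10.62 mg/L.
Pressure correction: C_s' = 10.62 × 0.722 = 7.668 mg/L.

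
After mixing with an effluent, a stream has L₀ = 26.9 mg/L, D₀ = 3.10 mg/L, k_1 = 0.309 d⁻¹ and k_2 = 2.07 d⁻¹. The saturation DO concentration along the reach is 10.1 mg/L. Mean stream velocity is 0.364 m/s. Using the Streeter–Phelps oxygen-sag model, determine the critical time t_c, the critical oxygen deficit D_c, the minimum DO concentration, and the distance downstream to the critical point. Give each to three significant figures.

With k_2/k_1 = 6.699 and 1 − D₀(k_2−k_1)/(k_1 L₀) = 0.3432,
t_c = ln(6.699 × 0.3432) / (2.07 − 0.309) = ln(2.299) / 1.761 = 0.8326/1.761 = 0.4728 d.
L(t_c) = L₀ e^(−k_1 t_c) = 26.9 × 0.8641 = 23.24 mg/L, and at the critical point k_2 D_c = k_1 L, so D_c = (0.309/2.07) × 23.24 = 3.470 mg/L.
Minimum DO = C_s − D_c = 10.1 − 3.470 = 6.630 mg/L.
x_c = v t_c = 0.364 m/s × 0.4728 d × 86400 s/d = 14870 m ≈ 14.9 km.

t_c ≈ 0.473 d; D_c ≈ 3.47 mg/L; min DO ≈ 6.63 mg/L; x_c ≈ 14.9 km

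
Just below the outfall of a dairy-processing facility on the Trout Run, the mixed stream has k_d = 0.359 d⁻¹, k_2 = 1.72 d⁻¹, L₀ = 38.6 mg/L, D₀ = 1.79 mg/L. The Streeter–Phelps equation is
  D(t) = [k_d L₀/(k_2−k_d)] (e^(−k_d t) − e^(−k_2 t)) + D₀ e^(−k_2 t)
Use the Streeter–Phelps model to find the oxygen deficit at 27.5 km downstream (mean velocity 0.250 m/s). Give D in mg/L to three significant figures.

D ≈ 5.51 mg/L

Travel time t = x/v = 27.5 km / (0.250 m/s) = 27500 m / 0.250 m/s = 110000 s = 1.273 d.
k_d L₀/(k_2−k_d) = 0.359×38.6/(1.72−0.359) = 13.86/1.361 = 10.18 mg/L.
e^(−k_d t) = e^(−0.359×1.273) = 0.6331; e^(−k_2 t) = e^(−1.72×1.273) = 0.1119.
D = 10.18 × (0.6331 − 0.1119) + 1.79 × 0.1119 = 5.307 + 0.2004 = 5.507 mg/L.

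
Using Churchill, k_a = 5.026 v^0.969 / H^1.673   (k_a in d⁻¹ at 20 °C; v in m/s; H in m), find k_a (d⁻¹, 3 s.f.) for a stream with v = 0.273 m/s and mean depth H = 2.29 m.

k_a ≈ 0.357 d⁻¹

k_a = 5.026 × 0.273^0.969 / 2.29^1.673 = 5.026 × 0.2842 / 3.999 = 0.3572 d⁻¹.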